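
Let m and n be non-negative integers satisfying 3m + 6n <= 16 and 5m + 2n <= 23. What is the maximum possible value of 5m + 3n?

20

(m,n)=(4,0) is feasible, giving 20.
(m,n)=(3,1) is feasible, giving 18.
(m,n)=(3,0) is feasible, giving 15.
No feasible integer point exceeds 20.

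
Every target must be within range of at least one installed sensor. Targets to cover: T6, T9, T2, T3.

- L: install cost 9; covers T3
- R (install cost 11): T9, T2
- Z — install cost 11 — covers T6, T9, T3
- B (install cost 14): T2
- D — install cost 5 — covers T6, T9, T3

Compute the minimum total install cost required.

16

Choose R and D: together they cover T6, T9, T2, T3 — every target.
Total install cost: 11 + 5 = 16.
No cover costs less than 16.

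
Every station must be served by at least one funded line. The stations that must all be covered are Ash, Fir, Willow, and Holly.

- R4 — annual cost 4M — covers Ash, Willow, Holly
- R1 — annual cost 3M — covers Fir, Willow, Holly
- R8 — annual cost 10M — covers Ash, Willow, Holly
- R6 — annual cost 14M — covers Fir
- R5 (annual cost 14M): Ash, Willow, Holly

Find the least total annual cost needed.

Choose R4 and R1: together they cover Ash, Fir, Willow, Holly — every station.
Total annual cost: 4 + 3 = 7.
No cover costs less than 7.

7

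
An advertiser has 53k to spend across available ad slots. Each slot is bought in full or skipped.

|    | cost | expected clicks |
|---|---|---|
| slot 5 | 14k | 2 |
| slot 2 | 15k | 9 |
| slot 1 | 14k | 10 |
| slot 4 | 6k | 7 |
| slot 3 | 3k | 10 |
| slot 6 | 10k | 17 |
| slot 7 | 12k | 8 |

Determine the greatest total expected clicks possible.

Take slot 2, slot 1, slot 4, slot 3, and slot 6: cost 15 + 14 + 6 + 3 + 10 = 48 ≤ 53, expected clicks 9 + 10 + 7 + 10 + 17 = 53.
No other feasible combination does better.

53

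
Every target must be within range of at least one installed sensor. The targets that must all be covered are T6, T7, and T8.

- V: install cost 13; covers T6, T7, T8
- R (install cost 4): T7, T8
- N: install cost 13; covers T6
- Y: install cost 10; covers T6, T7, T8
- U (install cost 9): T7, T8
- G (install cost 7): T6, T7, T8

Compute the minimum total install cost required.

The greedy cost-per-new-target heuristic would pick R and G for 11, but a cheaper cover exists.
G alone covers T6, T7, T8 — every target.
Total install cost: 7.
No cover costs less than 7.

7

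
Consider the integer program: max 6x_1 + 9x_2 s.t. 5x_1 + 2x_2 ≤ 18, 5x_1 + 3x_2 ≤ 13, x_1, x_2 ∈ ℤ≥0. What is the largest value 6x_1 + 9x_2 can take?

36

The continuous relaxation peaks at (0, 4.33) with value 39.00; rounding to a feasible lattice point costs some objective.
(x_1,x_2)=(0,4): 5·0+2·4=8≤18, 5·0+3·4=12≤13, objective 36.
(x_1,x_2)=(0,3): 5·0+2·3=6≤18, 5·0+3·3=9≤13, objective 27.
No feasible integer point exceeds 36.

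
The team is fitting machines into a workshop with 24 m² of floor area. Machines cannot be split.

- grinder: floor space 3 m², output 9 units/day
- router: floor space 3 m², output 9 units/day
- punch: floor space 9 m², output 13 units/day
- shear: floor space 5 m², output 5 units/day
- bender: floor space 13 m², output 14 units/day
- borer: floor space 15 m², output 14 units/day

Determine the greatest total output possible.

37

grinder + router + bender: floor space 3 + 3 + 13 = 19 ≤ 24, output 9 + 9 + 14 = 32.
grinder + router + punch + shear: floor space 3 + 3 + 9 + 5 = 20 ≤ 24, output 9 + 9 + 13 + 5 = 36.
grinder + router + shear + bender: floor space 3 + 3 + 5 + 13 = 24 ≤ 24, output 9 + 9 + 5 + 14 = 37.
Best is grinder, router, shear, and bender with total output 37.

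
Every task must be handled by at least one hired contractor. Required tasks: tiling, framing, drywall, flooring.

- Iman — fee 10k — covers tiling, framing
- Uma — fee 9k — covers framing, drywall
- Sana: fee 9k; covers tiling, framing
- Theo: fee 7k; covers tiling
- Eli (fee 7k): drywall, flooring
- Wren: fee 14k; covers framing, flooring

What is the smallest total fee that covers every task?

Choose Sana and Eli: together they cover tiling, framing, drywall, flooring — every task.
Total fee: 9 + 7 = 16.
No cover costs less than 16.

16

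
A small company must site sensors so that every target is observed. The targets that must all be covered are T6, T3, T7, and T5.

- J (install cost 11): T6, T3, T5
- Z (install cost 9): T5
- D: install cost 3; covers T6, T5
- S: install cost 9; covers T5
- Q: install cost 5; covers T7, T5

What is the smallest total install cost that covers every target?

This is a weighted set-cover instance.
Choose J and Q: together they cover T6, T3, T7, T5 — every target.
Total install cost: 11 + 5 = 16.

16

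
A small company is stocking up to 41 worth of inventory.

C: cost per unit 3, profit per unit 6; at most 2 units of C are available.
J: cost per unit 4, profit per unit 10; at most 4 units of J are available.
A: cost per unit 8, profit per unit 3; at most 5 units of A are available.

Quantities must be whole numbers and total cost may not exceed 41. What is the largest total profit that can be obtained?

2×C, 4×J, and 1×A: cost 30 ≤ 41, profit 2·6 + 4·10 + 1·3 = 55.
2×C, 4×J, and 2×A: cost 38 ≤ 41, profit 2·6 + 4·10 + 2·3 = 58.
Best is 58.

58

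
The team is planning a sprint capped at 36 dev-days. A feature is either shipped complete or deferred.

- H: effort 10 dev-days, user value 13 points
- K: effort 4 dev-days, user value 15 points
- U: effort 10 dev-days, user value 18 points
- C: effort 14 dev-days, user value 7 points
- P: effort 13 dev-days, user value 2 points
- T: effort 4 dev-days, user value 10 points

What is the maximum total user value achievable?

56

H + K + U + T: effort 10 + 4 + 10 + 4 = 28 ≤ 36, user value 13 + 15 + 18 + 10 = 56.
K + U + C + T: effort 4 + 10 + 14 + 4 = 32 ≤ 36, user value 15 + 18 + 7 + 10 = 50.
H + K + U: effort 10 + 4 + 10 = 24 ≤ 36, user value 13 + 15 + 18 = 46.
Best is H, K, U, and T with total user value 56.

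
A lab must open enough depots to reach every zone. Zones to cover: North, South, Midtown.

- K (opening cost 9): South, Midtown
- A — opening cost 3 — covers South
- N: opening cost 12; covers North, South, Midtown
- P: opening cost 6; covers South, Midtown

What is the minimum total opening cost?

The greedy cost-per-new-zone heuristic would pick A and N for 15, but a cheaper cover exists.
N alone covers North, South, Midtown — every zone.
Total opening cost: 12.
No cover costs less than 12.

12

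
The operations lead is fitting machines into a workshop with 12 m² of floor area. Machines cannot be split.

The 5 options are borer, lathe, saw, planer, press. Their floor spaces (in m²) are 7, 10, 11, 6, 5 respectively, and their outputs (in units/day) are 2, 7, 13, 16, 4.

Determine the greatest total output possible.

planer + press: floor space 6 + 5 = 11 ≤ 12, output 16 + 4 = 20.
planer: floor space 6 ≤ 12, output 16.
saw: floor space 11 ≤ 12, output 13.
Best is planer and press with total output 20.

20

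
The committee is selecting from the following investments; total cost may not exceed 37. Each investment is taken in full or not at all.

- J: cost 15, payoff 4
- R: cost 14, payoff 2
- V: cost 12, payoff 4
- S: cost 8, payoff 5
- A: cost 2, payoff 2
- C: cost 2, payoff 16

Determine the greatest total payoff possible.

29

Treat it as a binary knapsack problem.
Allowing fractional choices, the relaxed optimum would be about 30.5, but investments are indivisible.
J + V + S + C: cost 15 + 12 + 8 + 2 = 37 ≤ 37, payoff 4 + 4 + 5 + 16 = 29.
V + S + A + C: cost 12 + 8 + 2 + 2 = 24 ≤ 37, payoff 4 + 5 + 2 + 16 = 27.
J + S + A + C: cost 15 + 8 + 2 + 2 = 27 ≤ 37, payoff 4 + 5 + 2 + 16 = 27.
Best is J, V, S, and C with total payoff 29.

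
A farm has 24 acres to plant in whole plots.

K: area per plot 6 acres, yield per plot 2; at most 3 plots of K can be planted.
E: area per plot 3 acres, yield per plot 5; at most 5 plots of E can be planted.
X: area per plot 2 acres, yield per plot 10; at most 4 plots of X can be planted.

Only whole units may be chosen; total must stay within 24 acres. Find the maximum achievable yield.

65

X has the best ratio (10/2); taking only X gives at most 4×10 = 40 (stopped by the supply cap of 4).
Mixing does better — 5×E and 4×X: area 23 ≤ 24, yield 5·5 + 4·10 = 65.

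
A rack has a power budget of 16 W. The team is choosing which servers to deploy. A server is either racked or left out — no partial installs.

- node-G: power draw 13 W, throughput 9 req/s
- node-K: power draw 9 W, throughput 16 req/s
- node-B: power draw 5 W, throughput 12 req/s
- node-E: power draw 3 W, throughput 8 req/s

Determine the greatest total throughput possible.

This is a 0-1 knapsack instance.
node-K + node-E: power draw 9 + 3 = 12 ≤ 16, throughput 16 + 8 = 24.
node-K + node-B: power draw 9 + 5 = 14 ≤ 16, throughput 16 + 12 = 28.
node-B + node-E: power draw 5 + 3 = 8 ≤ 16, throughput 12 + 8 = 20.
Best is node-K and node-B with total throughput 28.

28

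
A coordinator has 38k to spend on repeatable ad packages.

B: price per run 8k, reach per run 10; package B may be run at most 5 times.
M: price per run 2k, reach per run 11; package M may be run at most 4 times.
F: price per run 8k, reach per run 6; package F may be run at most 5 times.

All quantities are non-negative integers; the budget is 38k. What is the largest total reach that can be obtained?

74

Take 3×B and 4×M: price 32 ≤ 38, reach 3·10 + 4·11 = 74.
M has the best ratio (11/2) and is taken to its limit of 4; remaining capacity is filled optimally with the others.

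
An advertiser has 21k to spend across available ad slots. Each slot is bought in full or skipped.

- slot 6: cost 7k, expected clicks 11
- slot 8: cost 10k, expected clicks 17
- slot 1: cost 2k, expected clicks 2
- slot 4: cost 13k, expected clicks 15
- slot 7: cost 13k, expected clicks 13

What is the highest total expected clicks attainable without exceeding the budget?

30

slot 6 + slot 8 + slot 1: cost 7 + 10 + 2 = 19 ≤ 21, expected clicks 11 + 17 + 2 = 30.
slot 6 + slot 4: cost 7 + 13 = 20 ≤ 21, expected clicks 11 + 15 = 26.
slot 6 + slot 8: cost 7 + 10 = 17 ≤ 21, expected clicks 11 + 17 = 28.
Best is slot 6, slot 8, and slot 1 with total expected clicks 30.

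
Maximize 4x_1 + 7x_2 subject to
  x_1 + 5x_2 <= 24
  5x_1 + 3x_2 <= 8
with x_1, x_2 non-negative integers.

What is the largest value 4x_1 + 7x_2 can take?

Relaxing integrality, the LP optimum is 18.67 at (x_1,x_2) = (0, 2.67), which is not an integer point.
(x_1,x_2)=(0,2): 1·0+5·2=10≤24, 5·0+3·2=6≤8, objective 14.
(x_1,x_2)=(1,1): 1·1+5·1=6≤24, 5·1+3·1=8≤8, objective 11.
Maximum is 14 at (x_1,x_2)=(0,2).

14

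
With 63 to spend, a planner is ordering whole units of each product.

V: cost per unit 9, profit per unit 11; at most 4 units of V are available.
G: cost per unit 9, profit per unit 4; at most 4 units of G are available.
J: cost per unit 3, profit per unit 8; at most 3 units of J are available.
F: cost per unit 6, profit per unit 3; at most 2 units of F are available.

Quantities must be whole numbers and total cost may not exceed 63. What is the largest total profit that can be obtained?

76

J has the best ratio (8/3); taking only J gives at most 3×8 = 24 (stopped by the supply cap of 3).
Mixing does better — 4×V, 2×G, and 3×J: cost 63 ≤ 63, profit 4·11 + 2·4 + 3·8 = 76.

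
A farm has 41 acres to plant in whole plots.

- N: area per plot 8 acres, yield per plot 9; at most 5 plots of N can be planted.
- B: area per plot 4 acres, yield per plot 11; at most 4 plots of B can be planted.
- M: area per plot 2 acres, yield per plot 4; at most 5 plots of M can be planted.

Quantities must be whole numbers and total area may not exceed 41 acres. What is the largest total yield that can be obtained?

78

This is a bounded integer knapsack.
2×N, 4×B, and 4×M: area 40 ≤ 41, yield 2·9 + 4·11 + 4·4 = 78.
2×N, 4×B, and 3×M: area 38 ≤ 41, yield 2·9 + 4·11 + 3·4 = 74.
Best is 78.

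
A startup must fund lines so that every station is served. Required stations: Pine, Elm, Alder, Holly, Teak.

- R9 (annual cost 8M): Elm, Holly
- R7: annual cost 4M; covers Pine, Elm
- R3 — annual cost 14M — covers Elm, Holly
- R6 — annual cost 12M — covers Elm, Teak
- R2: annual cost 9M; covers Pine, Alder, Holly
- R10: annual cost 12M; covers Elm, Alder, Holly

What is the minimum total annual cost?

21

The greedy cost-per-new-station heuristic would pick R7, R2, and R6 for 25, but a cheaper cover exists.
Choose R6 and R2: together they cover Pine, Elm, Alder, Holly, Teak — every station.
Total annual cost: 12 + 9 = 21.
No cover costs less than 21.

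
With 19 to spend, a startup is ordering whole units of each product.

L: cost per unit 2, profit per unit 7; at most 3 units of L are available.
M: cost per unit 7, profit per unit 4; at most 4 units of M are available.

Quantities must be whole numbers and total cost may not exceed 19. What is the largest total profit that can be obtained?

25

3×L and 1×M: cost 13 ≤ 19, profit 3·7 + 1·4 = 25.
2×L and 2×M: cost 18 ≤ 19, profit 2·7 + 2·4 = 22.
Best is 25.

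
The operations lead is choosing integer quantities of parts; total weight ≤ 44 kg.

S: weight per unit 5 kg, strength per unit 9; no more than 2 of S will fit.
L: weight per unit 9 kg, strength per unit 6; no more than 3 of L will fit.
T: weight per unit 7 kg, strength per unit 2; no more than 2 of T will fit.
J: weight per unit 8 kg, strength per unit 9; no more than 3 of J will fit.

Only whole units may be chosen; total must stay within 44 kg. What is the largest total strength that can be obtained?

S has the best ratio (9/5); taking only S gives at most 2×9 = 18 (stopped by the supply cap of 2).
Mixing does better — 2×S, 1×L, and 3×J: weight 43 ≤ 44, strength 2·9 + 1·6 + 3·9 = 51.

51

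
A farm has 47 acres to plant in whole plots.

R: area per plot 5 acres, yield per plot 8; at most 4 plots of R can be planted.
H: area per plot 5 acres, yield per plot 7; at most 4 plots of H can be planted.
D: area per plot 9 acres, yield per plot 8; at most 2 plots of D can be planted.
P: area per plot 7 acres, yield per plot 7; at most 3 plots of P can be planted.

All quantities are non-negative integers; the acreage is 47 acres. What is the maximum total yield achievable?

This is a bounded integer knapsack.
Take 4×R, 4×H, and 1×P: area 47 ≤ 47, yield 4·8 + 4·7 + 1·7 = 67.
R has the best ratio (8/5) and is taken to its limit of 4; remaining capacity is filled optimally with the others.

67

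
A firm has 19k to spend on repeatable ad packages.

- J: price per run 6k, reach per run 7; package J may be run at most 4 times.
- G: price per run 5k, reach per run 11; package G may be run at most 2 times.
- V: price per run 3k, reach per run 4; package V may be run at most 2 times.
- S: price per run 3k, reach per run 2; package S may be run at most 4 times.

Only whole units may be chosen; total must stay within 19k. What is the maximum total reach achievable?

33

Take 1×J, 2×G, and 1×V: price 19 ≤ 19, reach 1·7 + 2·11 + 1·4 = 33.
G has the best ratio (11/5) and is taken to its limit of 2; remaining capacity is filled optimally with the others.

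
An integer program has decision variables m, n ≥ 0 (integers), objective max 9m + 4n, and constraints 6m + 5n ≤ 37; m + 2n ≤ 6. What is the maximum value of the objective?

(m,n)=(6,0): 6·6+5·0=36≤37, 1·6+2·0=6≤6, objective 54.
(m,n)=(5,0): 6·5+5·0=30≤37, 1·5+2·0=5≤6, objective 45.
The best lattice point is (6,0), giving 54.

54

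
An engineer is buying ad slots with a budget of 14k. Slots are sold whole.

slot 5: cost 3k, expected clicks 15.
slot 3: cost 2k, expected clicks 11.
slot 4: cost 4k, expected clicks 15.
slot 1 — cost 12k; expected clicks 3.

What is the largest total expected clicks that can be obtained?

Take slot 5, slot 3, and slot 4: cost 3 + 2 + 4 = 9 ≤ 14, expected clicks 15 + 11 + 15 = 41.
No other feasible combination does better.

41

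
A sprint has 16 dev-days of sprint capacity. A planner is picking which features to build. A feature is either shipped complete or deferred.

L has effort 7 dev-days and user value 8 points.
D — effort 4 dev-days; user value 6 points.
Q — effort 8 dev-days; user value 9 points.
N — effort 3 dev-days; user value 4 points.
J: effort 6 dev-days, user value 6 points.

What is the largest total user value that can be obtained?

19

D + Q + N: effort 4 + 8 + 3 = 15 ≤ 16, user value 6 + 9 + 4 = 19.
L + N + J: effort 7 + 3 + 6 = 16 ≤ 16, user value 8 + 4 + 6 = 18.
L + D + N: effort 7 + 4 + 3 = 14 ≤ 16, user value 8 + 6 + 4 = 18.
Best is D, Q, and N with total user value 19.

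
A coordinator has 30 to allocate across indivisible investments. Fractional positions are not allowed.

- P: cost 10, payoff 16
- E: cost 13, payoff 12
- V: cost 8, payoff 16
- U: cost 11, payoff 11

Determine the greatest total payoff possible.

43

This is an integer program with binary decision variables.
Allowing fractional choices, the relaxed optimum would be about 43.9, but investments are indivisible.
P + V: cost 10 + 8 = 18 ≤ 30, payoff 16 + 16 = 32.
E + V: cost 13 + 8 = 21 ≤ 30, payoff 12 + 16 = 28.
P + V + U: cost 10 + 8 + 11 = 29 ≤ 30, payoff 16 + 16 + 11 = 43.
Best is P, V, and U with total payoff 43.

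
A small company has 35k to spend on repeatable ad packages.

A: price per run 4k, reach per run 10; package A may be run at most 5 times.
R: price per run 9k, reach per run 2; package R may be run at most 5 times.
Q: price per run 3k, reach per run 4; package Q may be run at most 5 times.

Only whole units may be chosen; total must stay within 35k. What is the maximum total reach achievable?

A has the best ratio (10/4); taking only A gives at most 5×10 = 50 (stopped by the supply cap of 5).
Mixing does better — 5×A and 5×Q: price 35 ≤ 35, reach 5·10 + 5·4 = 70.

70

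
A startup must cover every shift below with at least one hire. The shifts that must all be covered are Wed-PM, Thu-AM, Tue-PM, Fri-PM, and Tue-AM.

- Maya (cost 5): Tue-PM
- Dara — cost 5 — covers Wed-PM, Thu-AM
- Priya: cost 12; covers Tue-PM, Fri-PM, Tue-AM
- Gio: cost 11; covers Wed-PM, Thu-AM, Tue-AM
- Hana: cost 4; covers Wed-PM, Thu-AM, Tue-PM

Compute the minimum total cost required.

16

Choose Priya and Hana: together they cover Wed-PM, Thu-AM, Tue-PM, Fri-PM, Tue-AM — every shift.
Total cost: 12 + 4 = 16.
No cover costs less than 16.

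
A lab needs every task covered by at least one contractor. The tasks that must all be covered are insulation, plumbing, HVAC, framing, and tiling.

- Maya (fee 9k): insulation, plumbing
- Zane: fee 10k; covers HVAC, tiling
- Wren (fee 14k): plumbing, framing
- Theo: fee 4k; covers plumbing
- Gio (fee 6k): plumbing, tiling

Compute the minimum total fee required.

The greedy cost-per-new-task heuristic would pick Gio, Maya, Zane, and Wren for 39, but a cheaper cover exists.
Choose Maya, Zane, and Wren: together they cover insulation, plumbing, HVAC, framing, tiling — every task.
Total fee: 9 + 10 + 14 = 33.
No cover costs less than 33.

33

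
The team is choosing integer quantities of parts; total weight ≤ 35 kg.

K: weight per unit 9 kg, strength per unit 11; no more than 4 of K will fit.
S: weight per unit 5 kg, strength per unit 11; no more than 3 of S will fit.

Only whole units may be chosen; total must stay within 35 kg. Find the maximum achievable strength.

This is a bounded integer knapsack.
1×K and 3×S: weight 24 ≤ 35, strength 1·11 + 3·11 = 44.
2×K and 3×S: weight 33 ≤ 35, strength 2·11 + 3·11 = 55.
Best is 55.

55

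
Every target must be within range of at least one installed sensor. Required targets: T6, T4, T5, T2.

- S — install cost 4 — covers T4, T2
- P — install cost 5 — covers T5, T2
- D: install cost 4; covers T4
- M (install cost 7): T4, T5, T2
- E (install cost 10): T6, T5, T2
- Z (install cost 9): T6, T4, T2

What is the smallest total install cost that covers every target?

14

The greedy cost-per-new-target heuristic would pick S, P, and Z for 18, but a cheaper cover exists.
Choose S and E: together they cover T6, T4, T5, T2 — every target.
Total install cost: 4 + 10 = 14.
No cover costs less than 14.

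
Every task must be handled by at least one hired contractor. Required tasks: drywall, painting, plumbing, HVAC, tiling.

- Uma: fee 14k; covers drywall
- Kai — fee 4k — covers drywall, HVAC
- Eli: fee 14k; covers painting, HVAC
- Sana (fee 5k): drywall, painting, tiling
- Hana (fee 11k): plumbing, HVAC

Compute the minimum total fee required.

16

This is an integer covering problem.
The greedy cost-per-new-task heuristic would pick Sana, Kai, and Hana for 20, but a cheaper cover exists.
Choose Sana and Hana: together they cover drywall, painting, plumbing, HVAC, tiling — every task.
Total fee: 5 + 11 = 16.
No cover costs less than 16.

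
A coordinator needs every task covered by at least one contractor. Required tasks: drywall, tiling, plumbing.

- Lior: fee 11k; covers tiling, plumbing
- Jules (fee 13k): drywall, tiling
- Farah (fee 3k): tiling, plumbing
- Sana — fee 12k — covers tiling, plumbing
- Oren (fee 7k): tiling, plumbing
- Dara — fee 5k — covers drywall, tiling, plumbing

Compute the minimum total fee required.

The greedy cost-per-new-task heuristic would pick Farah and Dara for 8, but a cheaper cover exists.
Dara alone covers drywall, tiling, plumbing — every task.
Total fee: 5.
No cover costs less than 5.

5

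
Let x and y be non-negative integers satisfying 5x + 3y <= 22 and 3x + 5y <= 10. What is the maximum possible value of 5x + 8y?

16

Relaxing integrality, the LP optimum is 16.67 at (x,y) = (3.33, 0), which is not an integer point.
(x,y)=(0,2): 5·0+3·2=6≤22, 3·0+5·2=10≤10, objective 16.
(x,y)=(3,0): 5·3+3·0=15≤22, 3·3+5·0=9≤10, objective 15.
(x,y)=(1,1): 5·1+3·1=8≤22, 3·1+5·1=8≤10, objective 13.
(x,y)=(2,0): 5·2+3·0=10≤22, 3·2+5·0=6≤10, objective 10.
Maximum is 16 at (x,y)=(0,2).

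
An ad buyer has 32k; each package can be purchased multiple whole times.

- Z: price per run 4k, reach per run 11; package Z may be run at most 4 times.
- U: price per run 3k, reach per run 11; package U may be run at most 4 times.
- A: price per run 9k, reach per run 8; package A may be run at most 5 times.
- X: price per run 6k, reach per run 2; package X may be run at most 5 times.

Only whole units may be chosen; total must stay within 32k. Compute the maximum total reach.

U has the best ratio (11/3); taking only U gives at most 4×11 = 44 (stopped by the supply cap of 4).
Mixing does better — 4×Z and 4×U: price 28 ≤ 32, reach 4·11 + 4·11 = 88.

88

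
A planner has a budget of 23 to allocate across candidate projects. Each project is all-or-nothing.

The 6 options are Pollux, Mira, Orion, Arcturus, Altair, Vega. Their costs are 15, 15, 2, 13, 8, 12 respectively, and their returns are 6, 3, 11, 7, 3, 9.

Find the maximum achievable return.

23

Allowing fractional choices, the relaxed optimum would be about 24.8, but projects are indivisible.
Orion + Vega: cost 2 + 12 = 14 ≤ 23, return 11 + 9 = 20.
Orion + Altair + Vega: cost 2 + 8 + 12 = 22 ≤ 23, return 11 + 3 + 9 = 23.
Orion + Arcturus + Altair: cost 2 + 13 + 8 = 23 ≤ 23, return 11 + 7 + 3 = 21.
Best is Orion, Altair, and Vega with total return 23.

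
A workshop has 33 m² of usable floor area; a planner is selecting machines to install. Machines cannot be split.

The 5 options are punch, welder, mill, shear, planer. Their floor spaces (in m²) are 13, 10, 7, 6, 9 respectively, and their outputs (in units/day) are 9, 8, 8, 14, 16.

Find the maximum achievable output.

Allowing fractional choices, the relaxed optimum would be about 46.7, but machines are indivisible.
punch + shear + planer: floor space 13 + 6 + 9 = 28 ≤ 33, output 9 + 14 + 16 = 39.
welder + mill + shear + planer: floor space 10 + 7 + 6 + 9 = 32 ≤ 33, output 8 + 8 + 14 + 16 = 46.
mill + shear + planer: floor space 7 + 6 + 9 = 22 ≤ 33, output 8 + 14 + 16 = 38.
Best is welder, mill, shear, and planer with total output 46.

46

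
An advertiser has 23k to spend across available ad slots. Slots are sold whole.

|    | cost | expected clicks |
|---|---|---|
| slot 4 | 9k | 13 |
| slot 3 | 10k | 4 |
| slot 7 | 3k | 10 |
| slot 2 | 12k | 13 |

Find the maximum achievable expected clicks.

This is an integer program with binary decision variables.
Take slot 4, slot 3, and slot 7: cost 9 + 10 + 3 = 22 ≤ 23, expected clicks 13 + 4 + 10 = 27.
No other feasible combination does better.

27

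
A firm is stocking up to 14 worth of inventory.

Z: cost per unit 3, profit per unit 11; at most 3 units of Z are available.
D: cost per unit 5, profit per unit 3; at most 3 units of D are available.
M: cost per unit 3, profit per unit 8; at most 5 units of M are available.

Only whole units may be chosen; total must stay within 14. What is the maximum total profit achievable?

41

2×Z and 2×M: cost 12 ≤ 14, profit 2·11 + 2·8 = 38.
3×Z and 1×M: cost 12 ≤ 14, profit 3·11 + 1·8 = 41.
Best is 41.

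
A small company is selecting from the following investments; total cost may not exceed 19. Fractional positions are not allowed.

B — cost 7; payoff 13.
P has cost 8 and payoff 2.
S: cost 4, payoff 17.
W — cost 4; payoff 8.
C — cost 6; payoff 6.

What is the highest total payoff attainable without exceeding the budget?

Take B, S, and W: cost 7 + 4 + 4 = 15 ≤ 19, payoff 13 + 17 + 8 = 38.
No other feasible combination does better.

38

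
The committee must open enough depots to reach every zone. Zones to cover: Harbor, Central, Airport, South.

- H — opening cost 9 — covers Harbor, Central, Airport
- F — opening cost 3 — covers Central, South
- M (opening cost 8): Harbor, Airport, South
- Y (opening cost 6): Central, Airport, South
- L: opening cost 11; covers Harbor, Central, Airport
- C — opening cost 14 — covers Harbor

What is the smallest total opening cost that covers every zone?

11

Choose F and M: together they cover Harbor, Central, Airport, South — every zone.
Total opening cost: 3 + 8 = 11.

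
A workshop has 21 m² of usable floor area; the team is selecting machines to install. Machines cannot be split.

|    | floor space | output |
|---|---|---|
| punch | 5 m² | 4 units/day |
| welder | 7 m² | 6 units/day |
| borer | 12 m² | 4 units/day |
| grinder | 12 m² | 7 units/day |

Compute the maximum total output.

13

Allowing fractional choices, the relaxed optimum would be about 15.2, but machines are indivisible.
punch + grinder: floor space 5 + 12 = 17 ≤ 21, output 4 + 7 = 11.
welder + grinder: floor space 7 + 12 = 19 ≤ 21, output 6 + 7 = 13.
punch + welder: floor space 5 + 7 = 12 ≤ 21, output 4 + 6 = 10.
Best is welder and grinder with total output 13.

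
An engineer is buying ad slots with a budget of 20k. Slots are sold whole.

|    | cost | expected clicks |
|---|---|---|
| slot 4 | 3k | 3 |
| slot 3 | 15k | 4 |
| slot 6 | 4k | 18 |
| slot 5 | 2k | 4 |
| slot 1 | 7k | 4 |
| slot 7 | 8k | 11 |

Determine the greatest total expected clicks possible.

36

Treat it as a binary knapsack problem.
slot 6 + slot 5 + slot 7: cost 4 + 2 + 8 = 14 ≤ 20, expected clicks 18 + 4 + 11 = 33.
slot 6 + slot 1 + slot 7: cost 4 + 7 + 8 = 19 ≤ 20, expected clicks 18 + 4 + 11 = 33.
slot 4 + slot 6 + slot 5 + slot 7: cost 3 + 4 + 2 + 8 = 17 ≤ 20, expected clicks 3 + 18 + 4 + 11 = 36.
Best is slot 4, slot 6, slot 5, and slot 7 with total expected clicks 36.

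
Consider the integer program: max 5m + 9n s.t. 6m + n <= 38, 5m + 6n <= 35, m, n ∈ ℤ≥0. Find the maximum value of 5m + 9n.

(m,n)=(1,5): 6·1+1·5=11≤38, 5·1+6·5=35≤35, objective 50.
(m,n)=(2,4): 6·2+1·4=16≤38, 5·2+6·4=34≤35, objective 46.
(m,n)=(0,5): 6·0+1·5=5≤38, 5·0+6·5=30≤35, objective 45.
The best lattice point is (1,5), giving 50.

50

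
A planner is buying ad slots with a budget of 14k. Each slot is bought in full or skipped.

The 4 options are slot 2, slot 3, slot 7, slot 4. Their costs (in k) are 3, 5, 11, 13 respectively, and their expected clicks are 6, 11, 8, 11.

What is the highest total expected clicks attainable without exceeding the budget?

Allowing fractional choices, the relaxed optimum would be about 22.1, but ad slots are indivisible.
slot 3: cost 5 ≤ 14, expected clicks 11.
slot 2 + slot 7: cost 3 + 11 = 14 ≤ 14, expected clicks 6 + 8 = 14.
slot 2 + slot 3: cost 3 + 5 = 8 ≤ 14, expected clicks 6 + 11 = 17.
Best is slot 2 and slot 3 with total expected clicks 17.

17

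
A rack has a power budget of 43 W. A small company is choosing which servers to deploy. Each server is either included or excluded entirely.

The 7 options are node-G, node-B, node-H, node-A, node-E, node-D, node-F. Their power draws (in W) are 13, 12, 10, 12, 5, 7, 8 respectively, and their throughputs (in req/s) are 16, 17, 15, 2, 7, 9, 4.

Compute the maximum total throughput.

57

This is a 0-1 knapsack instance.
Take node-G, node-B, node-H, and node-D: power draw 13 + 12 + 10 + 7 = 42 ≤ 43, throughput 16 + 17 + 15 + 9 = 57.
No other feasible combination does better.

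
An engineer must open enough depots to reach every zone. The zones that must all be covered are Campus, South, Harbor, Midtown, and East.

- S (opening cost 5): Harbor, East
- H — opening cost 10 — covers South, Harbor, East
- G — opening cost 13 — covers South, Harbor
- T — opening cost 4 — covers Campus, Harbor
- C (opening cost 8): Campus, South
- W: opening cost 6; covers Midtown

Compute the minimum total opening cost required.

19

This is an integer covering problem.
The greedy cost-per-new-zone heuristic would pick T, S, W, and C for 23, but a cheaper cover exists.
Choose S, C, and W: together they cover Campus, South, Harbor, Midtown, East — every zone.
Total opening cost: 5 + 8 + 6 = 19.
No cover costs less than 19.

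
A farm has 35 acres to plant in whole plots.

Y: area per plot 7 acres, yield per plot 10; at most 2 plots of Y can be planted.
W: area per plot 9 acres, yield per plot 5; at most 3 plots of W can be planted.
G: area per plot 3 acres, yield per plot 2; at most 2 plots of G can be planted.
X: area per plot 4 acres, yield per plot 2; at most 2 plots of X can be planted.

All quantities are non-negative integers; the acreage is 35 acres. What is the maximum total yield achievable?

Y has the best ratio (10/7); taking only Y gives at most 2×10 = 20 (stopped by the supply cap of 2).
Mixing does better — 2×Y, 2×W, and 1×G: area 35 ≤ 35, yield 2·10 + 2·5 + 1·2 = 32.

32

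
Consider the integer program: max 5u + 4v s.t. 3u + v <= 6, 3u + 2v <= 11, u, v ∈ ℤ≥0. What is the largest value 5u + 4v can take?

20

Relaxing integrality, the LP optimum is 22.00 at (u,v) = (0, 5.5), which is not an integer point.
(u,v)=(0,5): 3·0+1·5=5≤6, 3·0+2·5=10≤11, objective 20.
(u,v)=(0,4): 3·0+1·4=4≤6, 3·0+2·4=8≤11, objective 16.
The best lattice point is (0,5), giving 20.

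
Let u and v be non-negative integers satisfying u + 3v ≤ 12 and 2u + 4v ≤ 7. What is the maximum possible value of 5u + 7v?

15

(u,v)=(3,0): 1·3+3·0=3≤12, 2·3+4·0=6≤7, objective 15.
(u,v)=(2,0): 1·2+3·0=2≤12, 2·2+4·0=4≤7, objective 10.
The best lattice point is (3,0), giving 15.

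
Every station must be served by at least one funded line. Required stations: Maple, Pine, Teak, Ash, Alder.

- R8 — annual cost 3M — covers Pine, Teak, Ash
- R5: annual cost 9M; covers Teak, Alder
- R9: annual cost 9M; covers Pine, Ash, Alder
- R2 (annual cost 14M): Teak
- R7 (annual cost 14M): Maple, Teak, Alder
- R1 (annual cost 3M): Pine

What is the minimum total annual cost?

17

Choose R8 and R7: together they cover Maple, Pine, Teak, Ash, Alder — every station.
Total annual cost: 3 + 14 = 17.
No cover costs less than 17.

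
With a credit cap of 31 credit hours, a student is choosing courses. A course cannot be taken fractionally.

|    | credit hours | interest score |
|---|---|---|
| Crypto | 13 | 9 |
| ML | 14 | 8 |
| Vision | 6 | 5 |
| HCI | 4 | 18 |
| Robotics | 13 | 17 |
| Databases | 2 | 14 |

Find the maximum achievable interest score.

54

This is an integer program with binary decision variables.
Vision + HCI + Robotics + Databases: credit hours 6 + 4 + 13 + 2 = 25 ≤ 31, interest score 5 + 18 + 17 + 14 = 54.
Crypto + Vision + HCI + Databases: credit hours 13 + 6 + 4 + 2 = 25 ≤ 31, interest score 9 + 5 + 18 + 14 = 46.
HCI + Robotics + Databases: credit hours 4 + 13 + 2 = 19 ≤ 31, interest score 18 + 17 + 14 = 49.
Best is Vision, HCI, Robotics, and Databases with total interest score 54.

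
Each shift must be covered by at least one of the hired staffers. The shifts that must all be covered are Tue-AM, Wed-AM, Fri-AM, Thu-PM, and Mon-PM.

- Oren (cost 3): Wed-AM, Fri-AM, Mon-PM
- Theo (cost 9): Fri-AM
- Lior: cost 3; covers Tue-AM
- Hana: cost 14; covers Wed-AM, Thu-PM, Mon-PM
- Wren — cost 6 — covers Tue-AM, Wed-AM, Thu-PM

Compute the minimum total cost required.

9

This is a weighted set-cover instance.
The greedy cost-per-new-shift heuristic would pick Oren, Lior, and Wren for 12, but a cheaper cover exists.
Choose Oren and Wren: together they cover Tue-AM, Wed-AM, Fri-AM, Thu-PM, Mon-PM — every shift.
Total cost: 3 + 6 = 9.
No cover costs less than 9.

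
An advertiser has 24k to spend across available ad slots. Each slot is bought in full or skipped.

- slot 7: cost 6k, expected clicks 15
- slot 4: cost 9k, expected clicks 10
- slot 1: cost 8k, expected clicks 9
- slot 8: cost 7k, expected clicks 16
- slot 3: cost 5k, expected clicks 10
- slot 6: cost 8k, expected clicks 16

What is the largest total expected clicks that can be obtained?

47

This is an integer program with binary decision variables.
Take slot 7, slot 8, and slot 6: cost 6 + 7 + 8 = 21 ≤ 24, expected clicks 15 + 16 + 16 = 47.
No other feasible combination does better.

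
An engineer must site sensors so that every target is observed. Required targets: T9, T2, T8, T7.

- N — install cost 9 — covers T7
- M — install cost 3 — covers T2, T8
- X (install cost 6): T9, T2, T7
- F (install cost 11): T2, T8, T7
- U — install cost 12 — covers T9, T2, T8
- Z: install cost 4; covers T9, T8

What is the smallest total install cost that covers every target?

9

Choose M and X: together they cover T9, T2, T8, T7 — every target.
Total install cost: 3 + 6 = 9.
No cover costs less than 9.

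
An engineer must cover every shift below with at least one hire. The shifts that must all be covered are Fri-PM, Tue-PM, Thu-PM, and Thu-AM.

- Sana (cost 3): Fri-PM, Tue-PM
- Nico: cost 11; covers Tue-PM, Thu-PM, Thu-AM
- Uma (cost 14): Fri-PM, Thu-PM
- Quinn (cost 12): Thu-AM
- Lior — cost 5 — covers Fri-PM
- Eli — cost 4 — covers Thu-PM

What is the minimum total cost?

14

This is an integer covering problem.
The greedy cost-per-new-shift heuristic would pick Sana, Eli, and Nico for 18, but a cheaper cover exists.
Choose Sana and Nico: together they cover Fri-PM, Tue-PM, Thu-PM, Thu-AM — every shift.
Total cost: 3 + 11 = 14.
No cover costs less than 14.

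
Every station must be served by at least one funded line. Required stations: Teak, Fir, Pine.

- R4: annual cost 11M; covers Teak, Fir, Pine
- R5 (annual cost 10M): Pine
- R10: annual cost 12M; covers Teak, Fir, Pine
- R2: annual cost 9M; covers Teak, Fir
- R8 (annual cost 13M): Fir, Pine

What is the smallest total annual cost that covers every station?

11

R4 alone covers Teak, Fir, Pine — every station.
Total annual cost: 11.
No cover costs less than 11.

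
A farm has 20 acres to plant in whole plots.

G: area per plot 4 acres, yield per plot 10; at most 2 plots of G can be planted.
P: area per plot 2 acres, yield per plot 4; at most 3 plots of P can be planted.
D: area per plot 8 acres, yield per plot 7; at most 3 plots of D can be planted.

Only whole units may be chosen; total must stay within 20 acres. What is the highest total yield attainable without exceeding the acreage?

Take 2×G, 2×P, and 1×D: area 20 ≤ 20, yield 2·10 + 2·4 + 1·7 = 35.
G has the best ratio (10/4) and is taken to its limit of 2; remaining capacity is filled optimally with the others.

35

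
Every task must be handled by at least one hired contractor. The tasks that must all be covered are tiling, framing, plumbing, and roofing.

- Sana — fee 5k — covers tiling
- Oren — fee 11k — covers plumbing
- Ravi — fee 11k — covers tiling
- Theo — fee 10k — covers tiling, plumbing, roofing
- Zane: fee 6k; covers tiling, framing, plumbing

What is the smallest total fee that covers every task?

This is a weighted set-cover instance.
Choose Theo and Zane: together they cover tiling, framing, plumbing, roofing — every task.
Total fee: 10 + 6 = 16.
No cover costs less than 16.

16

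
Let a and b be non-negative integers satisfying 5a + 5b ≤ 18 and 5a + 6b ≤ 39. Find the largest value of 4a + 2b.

12

(a,b)=(3,0) is feasible, giving 12.
(a,b)=(2,1) is feasible, giving 10.
(a,b)=(2,0) is feasible, giving 8.
No feasible integer point exceeds 12.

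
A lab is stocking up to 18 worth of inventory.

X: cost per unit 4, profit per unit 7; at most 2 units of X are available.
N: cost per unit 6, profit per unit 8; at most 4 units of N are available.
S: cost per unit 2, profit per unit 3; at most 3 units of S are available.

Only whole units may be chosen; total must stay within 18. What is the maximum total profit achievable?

28

This is a bounded integer knapsack.
X has the best ratio (7/4); taking only X gives at most 2×7 = 14 (stopped by the supply cap of 2).
Mixing does better — 2×X, 1×N, and 2×S: cost 18 ≤ 18, profit 2·7 + 1·8 + 2·3 = 28.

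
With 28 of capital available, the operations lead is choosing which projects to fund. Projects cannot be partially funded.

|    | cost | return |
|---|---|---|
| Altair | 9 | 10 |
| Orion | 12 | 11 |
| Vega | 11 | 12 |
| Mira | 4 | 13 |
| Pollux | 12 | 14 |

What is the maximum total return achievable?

39

Allowing fractional choices, the relaxed optimum would be about 40.3, but projects are indivisible.
Vega + Mira + Pollux: cost 11 + 4 + 12 = 27 ≤ 28, return 12 + 13 + 14 = 39.
Orion + Mira + Pollux: cost 12 + 4 + 12 = 28 ≤ 28, return 11 + 13 + 14 = 38.
Altair + Mira + Pollux: cost 9 + 4 + 12 = 25 ≤ 28, return 10 + 13 + 14 = 37.
Best is Vega, Mira, and Pollux with total return 39.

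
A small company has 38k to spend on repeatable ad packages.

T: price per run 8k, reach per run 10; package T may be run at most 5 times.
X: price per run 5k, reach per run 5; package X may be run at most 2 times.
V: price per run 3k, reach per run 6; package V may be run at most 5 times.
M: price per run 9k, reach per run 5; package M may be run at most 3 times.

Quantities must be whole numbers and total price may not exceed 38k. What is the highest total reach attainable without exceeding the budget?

2×T, 2×X, and 4×V: price 38 ≤ 38, reach 2·10 + 2·5 + 4·6 = 54.
2×T, 1×X, and 5×V: price 36 ≤ 38, reach 2·10 + 1·5 + 5·6 = 55.
Best is 55.

55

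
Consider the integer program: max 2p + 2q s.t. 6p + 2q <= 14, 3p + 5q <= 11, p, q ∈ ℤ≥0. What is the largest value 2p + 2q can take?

6

(p,q)=(2,1) is feasible, giving 6.
(p,q)=(1,1) is feasible, giving 4.
(p,q)=(2,0) is feasible, giving 4.
(p,q)=(1,0) is feasible, giving 2.
The best lattice point is (2,1), giving 6.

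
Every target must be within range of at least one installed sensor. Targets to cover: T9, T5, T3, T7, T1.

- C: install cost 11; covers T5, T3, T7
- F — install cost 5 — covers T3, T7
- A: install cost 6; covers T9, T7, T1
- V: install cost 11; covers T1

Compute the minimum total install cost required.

17

This is a weighted set-cover instance.
The greedy cost-per-new-target heuristic would pick A, F, and C for 22, but a cheaper cover exists.
Choose C and A: together they cover T9, T5, T3, T7, T1 — every target.
Total install cost: 11 + 6 = 17.
No cover costs less than 17.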